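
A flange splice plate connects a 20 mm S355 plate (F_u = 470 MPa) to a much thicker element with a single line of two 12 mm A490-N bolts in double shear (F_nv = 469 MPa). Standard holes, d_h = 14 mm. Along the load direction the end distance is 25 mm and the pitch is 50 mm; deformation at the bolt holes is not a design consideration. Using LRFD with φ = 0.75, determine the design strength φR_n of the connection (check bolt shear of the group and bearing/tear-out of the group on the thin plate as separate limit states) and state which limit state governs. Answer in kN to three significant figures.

159 kN (bolt shear governs)

Bolt shear: A_b = π·12²/4 = 113.1 mm²; R_n = 469 × 113.1 × 2 × 2 / 1000 = 212.2 kN → 0.75 × 212.2 = 159 kN.
Bearing (1.5 l_c t F_u ≤ 3.0 d t F_u): upper limit = 3.0·12·20·470 / 1000 = 338.4 kN.
  Edge l_c = 25 − 14/2 = 18 → r_n = 253.8 kN; interior l_c = 50 − 14 = 36 → r_n = 338.4 kN.
  R_n,bearing = 1·253.8 + 1·338.4 = 592.2 kN → 0.75 × 592.2 = 444 kN.
Bolt shear governs: 159 kN.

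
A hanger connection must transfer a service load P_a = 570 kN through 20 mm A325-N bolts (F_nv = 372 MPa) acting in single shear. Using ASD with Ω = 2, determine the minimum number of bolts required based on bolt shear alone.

10 bolts

A_b = π·20²/4 = 314.2 mm².
Per-bolt allowable strength R_n/Ω = 372 × 314.2 × 1 / 1000 / 2 = 58.43 kN.
n ≥ 570 / 58.43 = 9.755 → use 10 bolts.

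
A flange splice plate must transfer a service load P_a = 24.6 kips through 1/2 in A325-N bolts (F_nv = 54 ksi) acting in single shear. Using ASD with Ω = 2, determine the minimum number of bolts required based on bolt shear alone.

5 bolts

A_b = π·0.5²/4 = 0.1963 in².
Per-bolt allowable strength R_n/Ω = 54 × 0.1963 × 1 / 2 = 5.301 kips.
n ≥ 24.6 / 5.301 = 4.64 → use 5 bolts.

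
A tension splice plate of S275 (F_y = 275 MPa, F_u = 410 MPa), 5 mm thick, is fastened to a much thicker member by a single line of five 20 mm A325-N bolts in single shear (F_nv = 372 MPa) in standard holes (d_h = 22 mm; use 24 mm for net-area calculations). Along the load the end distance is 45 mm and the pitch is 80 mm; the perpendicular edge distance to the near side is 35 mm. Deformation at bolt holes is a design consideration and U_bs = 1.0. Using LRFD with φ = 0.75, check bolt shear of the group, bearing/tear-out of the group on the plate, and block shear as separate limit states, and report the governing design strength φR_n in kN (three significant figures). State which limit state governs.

Bolt shear: A_b = π·20²/4 = 314.2 mm²; R_n = 372 × 314.2 × 5 × 1 / 1000 = 584.3 kN → 0.75 × 584.3 = 438 kN.
Bearing: edge l_c = 34, r_n = 83.64 kN; interior l_c = 58, r_n = 98.4 kN; R_n = 83.64 + 4·98.4 = 477.2 kN → 358 kN.
Block shear: A_gv = 1825, A_nv = 1285, A_nt = 115 mm²; R_n = min(0.6F_uA_nv, 0.6F_yA_gv) + U_bs·F_u·A_nt = 348.3 kN → 261 kN.
Block shear governs: 261 kN.

261 kN (block shear governs)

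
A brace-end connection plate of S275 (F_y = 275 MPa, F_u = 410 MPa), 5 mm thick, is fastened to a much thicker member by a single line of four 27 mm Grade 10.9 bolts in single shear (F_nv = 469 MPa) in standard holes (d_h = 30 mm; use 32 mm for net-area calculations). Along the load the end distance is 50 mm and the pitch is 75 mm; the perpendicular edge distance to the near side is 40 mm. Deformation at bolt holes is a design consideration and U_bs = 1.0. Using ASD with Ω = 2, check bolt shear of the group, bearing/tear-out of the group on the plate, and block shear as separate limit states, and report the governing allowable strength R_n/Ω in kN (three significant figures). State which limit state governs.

125 kN (block shear governs)

Bolt shear: A_b = π·27²/4 = 572.6 mm²; R_n = 469 × 572.6 × 4 × 1 / 1000 = 1074 kN → 1074 / 2 = 537 kN.
Bearing: edge l_c = 35, r_n = 86.1 kN; interior l_c = 45, r_n = 110.7 kN; R_n = 86.1 + 3·110.7 = 418.2 kN → 209 kN.
Block shear: A_gv = 1375, A_nv = 815, A_nt = 120 mm²; R_n = min(0.6F_uA_nv, 0.6F_yA_gv) + U_bs·F_u·A_nt = 249.7 kN → 125 kN.
Block shear governs: 125 kN.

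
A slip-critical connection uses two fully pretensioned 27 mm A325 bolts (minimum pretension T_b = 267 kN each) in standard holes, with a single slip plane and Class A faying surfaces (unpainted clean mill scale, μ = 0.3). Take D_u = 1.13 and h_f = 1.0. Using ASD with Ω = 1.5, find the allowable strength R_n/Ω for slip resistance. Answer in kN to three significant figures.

121 kN

R_n = μ · D_u · h_f · T_b · n_s · n_b = 0.3 × 1.13 × 1.0 × 267 × 1 × 2 = 181 kN.
Allowable strength R_n/Ω = 181 / 1.5 = 121 kN.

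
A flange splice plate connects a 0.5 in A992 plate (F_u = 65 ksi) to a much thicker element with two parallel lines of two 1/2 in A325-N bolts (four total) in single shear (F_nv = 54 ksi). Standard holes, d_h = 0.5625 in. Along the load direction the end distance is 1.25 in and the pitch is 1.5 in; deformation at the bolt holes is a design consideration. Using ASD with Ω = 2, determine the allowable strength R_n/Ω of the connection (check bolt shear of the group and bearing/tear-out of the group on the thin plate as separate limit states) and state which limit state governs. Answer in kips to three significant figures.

21.2 kips (bolt shear governs)

Bolt shear: A_b = π·0.5²/4 = 0.1963 in²; R_n = 54 × 0.1963 × 4 × 1 = 42.41 kips → 42.41 / 2 = 21.2 kips.
Bearing (1.2 l_c t F_u ≤ 2.4 d t F_u): upper limit = 2.4·0.5·0.5·65 = 39 kips.
  Edge l_c = 1.25 − 0.5625/2 = 0.9688 → r_n = 37.78 kips; interior l_c = 1.5 − 0.5625 = 0.9375 → r_n = 36.56 kips.
  R_n,bearing = 2·37.78 + 2·36.56 = 148.7 kips → 148.7 / 2 = 74.3 kips.
Bolt shear governs: 21.2 kips.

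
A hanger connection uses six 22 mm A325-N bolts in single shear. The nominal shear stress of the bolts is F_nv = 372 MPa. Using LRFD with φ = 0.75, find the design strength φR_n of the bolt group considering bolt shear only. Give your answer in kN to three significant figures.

636 kN

A_b = π × 22² / 4 = 380.1 mm².
R_n = F_nv · A_b · n · n_s = 372 × 380.1 × 6 × 1 / 1000 = 848.5 kN.
Design strength φR_n = 0.75 × 848.5 = 636 kN.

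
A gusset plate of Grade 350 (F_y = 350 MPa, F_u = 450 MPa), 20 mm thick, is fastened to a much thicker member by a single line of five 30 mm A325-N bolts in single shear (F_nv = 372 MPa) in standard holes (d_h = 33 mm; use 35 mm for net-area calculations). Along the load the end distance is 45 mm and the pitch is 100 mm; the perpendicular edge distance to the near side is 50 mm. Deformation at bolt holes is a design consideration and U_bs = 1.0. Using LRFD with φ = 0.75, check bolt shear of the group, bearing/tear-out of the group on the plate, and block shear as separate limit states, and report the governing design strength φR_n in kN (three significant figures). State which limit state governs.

Bolt shear: A_b = π·30²/4 = 706.9 mm²; R_n = 372 × 706.9 × 5 × 1 / 1000 = 1315 kN → 0.75 × 1315 = 986 kN.
Bearing: edge l_c = 28.5, r_n = 307.8 kN; interior l_c = 67, r_n = 648 kN; R_n = 307.8 + 4·648 = 2900 kN → 2170 kN.
Block shear: A_gv = 8900, A_nv = 5750, A_nt = 650 mm²; R_n = min(0.6F_uA_nv, 0.6F_yA_gv) + U_bs·F_u·A_nt = 1845 kN → 1380 kN.
Bolt shear governs: 986 kN.

986 kN (bolt shear governs)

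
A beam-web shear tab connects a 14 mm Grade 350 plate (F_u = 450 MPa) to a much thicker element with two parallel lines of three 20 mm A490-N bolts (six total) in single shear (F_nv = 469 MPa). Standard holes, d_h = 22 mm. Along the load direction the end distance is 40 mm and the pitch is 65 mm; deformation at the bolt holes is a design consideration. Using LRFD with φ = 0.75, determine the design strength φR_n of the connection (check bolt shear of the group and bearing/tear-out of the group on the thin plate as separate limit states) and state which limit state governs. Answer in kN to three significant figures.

Bolt shear: A_b = π·20²/4 = 314.2 mm²; R_n = 469 × 314.2 × 6 × 1 / 1000 = 884 kN → 0.75 × 884 = 663 kN.
Bearing (1.2 l_c t F_u ≤ 2.4 d t F_u): upper limit = 2.4·20·14·450 / 1000 = 302.4 kN.
  Edge l_c = 40 − 22/2 = 29 → r_n = 219.2 kN; interior l_c = 65 − 22 = 43 → r_n = 302.4 kN.
  R_n,bearing = 2·219.2 + 4·302.4 = 1648 kN → 0.75 × 1648 = 1240 kN.
Bolt shear governs: 663 kN.

663 kN (bolt shear governs)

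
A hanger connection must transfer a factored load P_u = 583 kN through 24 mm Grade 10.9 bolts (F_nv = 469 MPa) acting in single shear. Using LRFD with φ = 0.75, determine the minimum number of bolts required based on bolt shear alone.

4 bolts

A_b = π·24²/4 = 452.4 mm².
Per-bolt design strength φR_n = 0.75 × 469 × 452.4 × 1 / 1000 = 159.1 kN.
n ≥ 583 / 159.1 = 3.664 → use 4 bolts.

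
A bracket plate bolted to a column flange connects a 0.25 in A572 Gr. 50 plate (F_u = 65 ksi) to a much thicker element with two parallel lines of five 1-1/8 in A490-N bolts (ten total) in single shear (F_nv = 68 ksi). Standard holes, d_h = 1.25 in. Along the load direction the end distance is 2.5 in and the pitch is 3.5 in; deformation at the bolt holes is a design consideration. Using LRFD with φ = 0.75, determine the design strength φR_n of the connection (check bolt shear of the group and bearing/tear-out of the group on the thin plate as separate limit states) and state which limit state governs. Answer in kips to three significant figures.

Bolt shear: A_b = π·1.125²/4 = 0.994 in²; R_n = 68 × 0.994 × 10 × 1 = 675.9 kips → 0.75 × 675.9 = 507 kips.
Bearing (1.2 l_c t F_u ≤ 2.4 d t F_u): upper limit = 2.4·1.125·0.25·65 = 43.87 kips.
  Edge l_c = 2.5 − 1.25/2 = 1.875 → r_n = 36.56 kips; interior l_c = 3.5 − 1.25 = 2.25 → r_n = 43.87 kips.
  R_n,bearing = 2·36.56 + 8·43.87 = 424.1 kips → 0.75 × 424.1 = 318 kips.
Bearing governs: 318 kips.

318 kips (bearing governs)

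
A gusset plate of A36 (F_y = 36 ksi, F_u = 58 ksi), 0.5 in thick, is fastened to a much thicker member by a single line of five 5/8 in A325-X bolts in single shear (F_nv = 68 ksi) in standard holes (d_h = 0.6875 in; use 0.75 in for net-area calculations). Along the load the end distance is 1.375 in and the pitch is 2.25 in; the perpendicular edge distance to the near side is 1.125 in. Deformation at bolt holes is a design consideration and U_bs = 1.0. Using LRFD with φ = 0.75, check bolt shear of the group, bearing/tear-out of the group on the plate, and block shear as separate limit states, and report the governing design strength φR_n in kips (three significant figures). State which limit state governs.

Bolt shear: A_b = π·0.625²/4 = 0.3068 in²; R_n = 68 × 0.3068 × 5 × 1 = 104.3 kips → 0.75 × 104.3 = 78.2 kips.
Bearing: edge l_c = 1.031, r_n = 35.89 kips; interior l_c = 1.562, r_n = 43.5 kips; R_n = 35.89 + 4·43.5 = 209.9 kips → 157 kips.
Block shear: A_gv = 5.188, A_nv = 3.5, A_nt = 0.375 in²; R_n = min(0.6F_uA_nv, 0.6F_yA_gv) + U_bs·F_u·A_nt = 133.8 kips → 100 kips.
Bolt shear governs: 78.2 kips.

78.2 kips (bolt shear governs)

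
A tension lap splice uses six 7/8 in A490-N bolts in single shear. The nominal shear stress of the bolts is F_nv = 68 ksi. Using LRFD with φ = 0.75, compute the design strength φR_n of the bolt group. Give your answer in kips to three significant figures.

184 kips

A_b = π × 0.875² / 4 = 0.6013 in².
R_n = F_nv · A_b · n · n_s = 68 × 0.6013 × 6 × 1 = 245.3 kips.
Design strength φR_n = 0.75 × 245.3 = 184 kips.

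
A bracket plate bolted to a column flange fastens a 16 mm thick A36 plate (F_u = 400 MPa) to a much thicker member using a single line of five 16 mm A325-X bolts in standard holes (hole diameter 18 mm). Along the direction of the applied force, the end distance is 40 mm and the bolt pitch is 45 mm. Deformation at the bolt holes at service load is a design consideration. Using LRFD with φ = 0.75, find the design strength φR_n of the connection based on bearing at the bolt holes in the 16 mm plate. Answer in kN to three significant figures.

Per bolt r_n = 1.2 l_c t F_u ≤ 2.4 d t F_u; upper limit = 2.4 × 16 × 16 × 400 / 1000 = 245.8 kN.
Edge bolt: l_c = 40 − 18/2 = 31 mm → 1.2 × 31 × 16 × 400 / 1000 = 238.1 → r_n = 238.1 kN.
Interior bolts: l_c = 45 − 18 = 27 mm → 1.2 × 27 × 16 × 400 / 1000 = 207.4 → r_n = 207.4 kN.
R_n = 1 × 238.1 + 4 × 207.4 = 1068 kN.
Design strength φR_n = 0.75 × 1068 = 801 kN.

801 kN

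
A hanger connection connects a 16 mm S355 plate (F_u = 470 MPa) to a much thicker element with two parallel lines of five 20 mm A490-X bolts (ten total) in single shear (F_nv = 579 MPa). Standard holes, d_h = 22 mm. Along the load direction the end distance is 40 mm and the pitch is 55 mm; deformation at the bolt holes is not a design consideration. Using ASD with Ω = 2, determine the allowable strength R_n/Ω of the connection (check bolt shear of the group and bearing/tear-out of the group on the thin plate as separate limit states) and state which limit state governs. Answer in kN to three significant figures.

909 kN (bolt shear governs)

Bolt shear: A_b = π·20²/4 = 314.2 mm²; R_n = 579 × 314.2 × 10 × 1 / 1000 = 1819 kN → 1819 / 2 = 909 kN.
Bearing (1.5 l_c t F_u ≤ 3.0 d t F_u): upper limit = 3.0·20·16·470 / 1000 = 451.2 kN.
  Edge l_c = 40 − 22/2 = 29 → r_n = 327.1 kN; interior l_c = 55 − 22 = 33 → r_n = 372.2 kN.
  R_n,bearing = 2·327.1 + 8·372.2 = 3632 kN → 3632 / 2 = 1820 kN.
Bolt shear governs: 909 kN.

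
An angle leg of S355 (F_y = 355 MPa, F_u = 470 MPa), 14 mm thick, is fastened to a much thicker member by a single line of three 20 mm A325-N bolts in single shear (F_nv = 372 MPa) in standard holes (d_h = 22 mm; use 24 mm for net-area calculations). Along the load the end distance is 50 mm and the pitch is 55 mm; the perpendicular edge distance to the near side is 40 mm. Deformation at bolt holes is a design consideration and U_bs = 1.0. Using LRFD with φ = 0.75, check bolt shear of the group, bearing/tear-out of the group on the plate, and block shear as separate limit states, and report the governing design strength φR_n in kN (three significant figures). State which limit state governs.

263 kN (bolt shear governs)

Bolt shear: A_b = π·20²/4 = 314.2 mm²; R_n = 372 × 314.2 × 3 × 1 / 1000 = 350.6 kN → 0.75 × 350.6 = 263 kN.
Bearing: edge l_c = 39, r_n = 307.9 kN; interior l_c = 33, r_n = 260.6 kN; R_n = 307.9 + 2·260.6 = 829.1 kN → 622 kN.
Block shear: A_gv = 2240, A_nv = 1400, A_nt = 392 mm²; R_n = min(0.6F_uA_nv, 0.6F_yA_gv) + U_bs·F_u·A_nt = 579 kN → 434 kN.
Bolt shear governs: 263 kN.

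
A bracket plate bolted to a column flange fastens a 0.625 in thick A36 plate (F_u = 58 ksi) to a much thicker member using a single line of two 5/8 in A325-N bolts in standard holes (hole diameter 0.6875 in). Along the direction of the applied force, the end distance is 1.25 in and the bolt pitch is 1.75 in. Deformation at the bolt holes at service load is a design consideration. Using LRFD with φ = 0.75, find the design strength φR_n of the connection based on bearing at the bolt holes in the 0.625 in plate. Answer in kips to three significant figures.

64.2 kips

Per bolt r_n = 1.2 l_c t F_u ≤ 2.4 d t F_u; upper limit = 2.4 × 0.625 × 0.625 × 58 = 54.38 kips.
Edge bolt: l_c = 1.25 − 0.6875/2 = 0.9062 in → 1.2 × 0.9062 × 0.625 × 58 = 39.42 → r_n = 39.42 kips.
Interior bolts: l_c = 1.75 − 0.6875 = 1.062 in → 1.2 × 1.062 × 0.625 × 58 = 46.22 → r_n = 46.22 kips.
R_n = 1 × 39.42 + 1 × 46.22 = 85.64 kips.
Design strength φR_n = 0.75 × 85.64 = 64.2 kips.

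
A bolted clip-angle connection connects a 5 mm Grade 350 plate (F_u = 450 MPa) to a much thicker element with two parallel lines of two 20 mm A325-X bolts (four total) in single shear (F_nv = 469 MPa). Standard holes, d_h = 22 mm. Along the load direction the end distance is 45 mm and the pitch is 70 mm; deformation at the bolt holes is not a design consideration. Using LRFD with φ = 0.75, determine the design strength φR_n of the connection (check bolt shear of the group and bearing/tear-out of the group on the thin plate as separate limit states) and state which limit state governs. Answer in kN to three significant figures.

Bolt shear: A_b = π·20²/4 = 314.2 mm²; R_n = 469 × 314.2 × 4 × 1 / 1000 = 589.4 kN → 0.75 × 589.4 = 442 kN.
Bearing (1.5 l_c t F_u ≤ 3.0 d t F_u): upper limit = 3.0·20·5·450 / 1000 = 135 kN.
  Edge l_c = 45 − 22/2 = 34 → r_n = 114.8 kN; interior l_c = 70 − 22 = 48 → r_n = 135 kN.
  R_n,bearing = 2·114.8 + 2·135 = 499.5 kN → 0.75 × 499.5 = 375 kN.
Bearing governs: 375 kN.

375 kN (bearing governs)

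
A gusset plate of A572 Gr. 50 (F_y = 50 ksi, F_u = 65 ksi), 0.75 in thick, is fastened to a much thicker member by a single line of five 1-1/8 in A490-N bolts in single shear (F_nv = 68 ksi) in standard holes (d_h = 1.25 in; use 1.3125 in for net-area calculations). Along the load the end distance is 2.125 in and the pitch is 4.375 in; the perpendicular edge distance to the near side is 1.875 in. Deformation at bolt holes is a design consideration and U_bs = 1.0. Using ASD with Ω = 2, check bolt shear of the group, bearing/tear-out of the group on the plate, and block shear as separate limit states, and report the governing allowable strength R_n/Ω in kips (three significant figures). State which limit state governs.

169 kips (bolt shear governs)

Bolt shear: A_b = π·1.125²/4 = 0.994 in²; R_n = 68 × 0.994 × 5 × 1 = 338 kips → 338 / 2 = 169 kips.
Bearing: edge l_c = 1.5, r_n = 87.75 kips; interior l_c = 3.125, r_n = 131.6 kips; R_n = 87.75 + 4·131.6 = 614.2 kips → 307 kips.
Block shear: A_gv = 14.72, A_nv = 10.29, A_nt = 0.9141 in²; R_n = min(0.6F_uA_nv, 0.6F_yA_gv) + U_bs·F_u·A_nt = 460.7 kips → 230 kips.
Bolt shear governs: 169 kips.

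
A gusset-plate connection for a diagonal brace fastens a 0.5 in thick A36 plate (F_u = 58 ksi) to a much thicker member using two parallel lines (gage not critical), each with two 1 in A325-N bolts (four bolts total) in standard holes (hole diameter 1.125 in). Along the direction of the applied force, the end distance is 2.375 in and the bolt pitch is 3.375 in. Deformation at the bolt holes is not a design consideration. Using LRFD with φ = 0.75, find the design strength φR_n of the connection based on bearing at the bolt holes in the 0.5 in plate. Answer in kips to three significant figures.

249 kips

Per bolt r_n = 1.5 l_c t F_u ≤ 3.0 d t F_u; upper limit = 3.0 × 1 × 0.5 × 58 = 87 kips.
Edge bolt: l_c = 2.375 − 1.125/2 = 1.812 in → 1.5 × 1.812 × 0.5 × 58 = 78.84 → r_n = 78.84 kips.
Interior bolts: l_c = 3.375 − 1.125 = 2.25 in → 1.5 × 2.25 × 0.5 × 58 = 97.88 → r_n = 87 kips.
R_n = 2 × 78.84 + 2 × 87 = 331.7 kips.
Design strength φR_n = 0.75 × 331.7 = 249 kips.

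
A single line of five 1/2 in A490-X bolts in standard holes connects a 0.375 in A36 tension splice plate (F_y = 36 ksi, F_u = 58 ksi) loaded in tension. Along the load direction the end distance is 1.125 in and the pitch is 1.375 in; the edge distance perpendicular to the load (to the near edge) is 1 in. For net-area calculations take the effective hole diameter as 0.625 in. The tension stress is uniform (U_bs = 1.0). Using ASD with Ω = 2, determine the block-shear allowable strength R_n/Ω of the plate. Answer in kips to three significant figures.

32.4 kips

Shear plane L_v = 1.125 + 4·1.375 = 6.625 in; A_gv = 6.625 × 0.375 = 2.484 in².
A_nv = (6.625 − 4.5·0.625) × 0.375 = 1.43 in².
A_nt = (1 − 0.5·0.625) × 0.375 = 0.2578 in².
0.6 F_u A_nv = 49.75 kips; 0.6 F_y A_gv = 53.66 kips → shear rupture governs the shear term.
R_n = 49.75 + 1.0 × 58 × 0.2578 = 64.71 kips.
Allowable strength R_n/Ω = 64.71 / 2 = 32.4 kips.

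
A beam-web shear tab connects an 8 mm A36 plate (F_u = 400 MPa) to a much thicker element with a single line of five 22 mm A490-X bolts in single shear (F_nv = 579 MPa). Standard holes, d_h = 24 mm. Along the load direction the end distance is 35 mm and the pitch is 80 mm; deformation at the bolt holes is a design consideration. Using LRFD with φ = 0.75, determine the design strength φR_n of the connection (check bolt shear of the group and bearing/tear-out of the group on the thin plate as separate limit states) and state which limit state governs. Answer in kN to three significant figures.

573 kN (bearing governs)

Bolt shear: A_b = π·22²/4 = 380.1 mm²; R_n = 579 × 380.1 × 5 × 1 / 1000 = 1100 kN → 0.75 × 1100 = 825 kN.
Bearing (1.2 l_c t F_u ≤ 2.4 d t F_u): upper limit = 2.4·22·8·400 / 1000 = 169 kN.
  Edge l_c = 35 − 24/2 = 23 → r_n = 88.32 kN; interior l_c = 80 − 24 = 56 → r_n = 169 kN.
  R_n,bearing = 1·88.32 + 4·169 = 764.2 kN → 0.75 × 764.2 = 573 kN.
Bearing governs: 573 kN.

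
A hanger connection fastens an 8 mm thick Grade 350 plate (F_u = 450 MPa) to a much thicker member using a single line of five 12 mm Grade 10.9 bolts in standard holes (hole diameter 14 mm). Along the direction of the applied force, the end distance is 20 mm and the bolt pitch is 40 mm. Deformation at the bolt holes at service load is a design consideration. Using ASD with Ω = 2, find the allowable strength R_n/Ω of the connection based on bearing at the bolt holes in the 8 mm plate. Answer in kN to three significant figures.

Per bolt r_n = 1.2 l_c t F_u ≤ 2.4 d t F_u; upper limit = 2.4 × 12 × 8 × 450 / 1000 = 103.7 kN.
Edge bolt: l_c = 20 − 14/2 = 13 mm → 1.2 × 13 × 8 × 450 / 1000 = 56.16 → r_n = 56.16 kN.
Interior bolts: l_c = 40 − 14 = 26 mm → 1.2 × 26 × 8 × 450 / 1000 = 112.3 → r_n = 103.7 kN.
R_n = 1 × 56.16 + 4 × 103.7 = 470.9 kN.
Allowable strength R_n/Ω = 470.9 / 2 = 235 kN.

235 kN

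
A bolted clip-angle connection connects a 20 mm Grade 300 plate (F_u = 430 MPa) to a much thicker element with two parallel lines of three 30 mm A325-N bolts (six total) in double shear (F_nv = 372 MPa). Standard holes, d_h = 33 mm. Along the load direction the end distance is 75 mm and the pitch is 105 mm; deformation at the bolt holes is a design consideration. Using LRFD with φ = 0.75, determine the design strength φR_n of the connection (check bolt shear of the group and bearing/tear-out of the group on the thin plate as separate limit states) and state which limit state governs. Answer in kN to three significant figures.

2370 kN (bolt shear governs)

Bolt shear: A_b = π·30²/4 = 706.9 mm²; R_n = 372 × 706.9 × 6 × 2 / 1000 = 3155 kN → 0.75 × 3155 = 2370 kN.
Bearing (1.2 l_c t F_u ≤ 2.4 d t F_u): upper limit = 2.4·30·20·430 / 1000 = 619.2 kN.
  Edge l_c = 75 − 33/2 = 58.5 → r_n = 603.7 kN; interior l_c = 105 − 33 = 72 → r_n = 619.2 kN.
  R_n,bearing = 2·603.7 + 4·619.2 = 3684 kN → 0.75 × 3684 = 2760 kN.
Bolt shear governs: 2370 kN.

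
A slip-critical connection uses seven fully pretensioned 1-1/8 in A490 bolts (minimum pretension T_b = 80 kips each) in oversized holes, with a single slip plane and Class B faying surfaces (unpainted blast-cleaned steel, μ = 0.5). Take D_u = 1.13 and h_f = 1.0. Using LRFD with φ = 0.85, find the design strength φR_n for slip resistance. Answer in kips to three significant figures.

269 kips

R_n = μ · D_u · h_f · T_b · n_s · n_b = 0.5 × 1.13 × 1.0 × 80 × 1 × 7 = 316.4 kips.
Design strength φR_n = 0.85 × 316.4 = 269 kips.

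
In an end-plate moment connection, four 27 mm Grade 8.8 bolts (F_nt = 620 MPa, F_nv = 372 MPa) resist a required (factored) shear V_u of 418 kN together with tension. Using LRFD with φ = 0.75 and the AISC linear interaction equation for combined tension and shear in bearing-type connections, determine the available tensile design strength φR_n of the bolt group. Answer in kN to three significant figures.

688 kN

A_b = π·27²/4 = 572.6 mm²; f_rv = 418 × 1000 / (4 × 572.6) = 182.5 MPa.
F'_nt = 1.3 F_nt − (F_nt / φF_nv) f_rv = 1.3·620 − (620/(0.75·372))·182.5 = 400.4 MPa, capped at F_nt → F'_nt = 400.4 MPa.
R_n = F'_nt · A_b · n = 400.4 × 572.6 × 4 / 1000 = 917 kN.
Design strength φR_n = 0.75 × 917 = 688 kN.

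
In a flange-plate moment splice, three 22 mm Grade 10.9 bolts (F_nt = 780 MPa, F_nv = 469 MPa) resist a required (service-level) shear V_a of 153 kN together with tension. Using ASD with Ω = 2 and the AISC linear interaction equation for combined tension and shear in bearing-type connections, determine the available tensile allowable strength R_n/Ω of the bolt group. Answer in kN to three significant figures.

A_b = π·22²/4 = 380.1 mm²; f_rv = 153 × 1000 / (3 × 380.1) = 134.2 MPa.
F'_nt = 1.3 F_nt − (Ω F_nt / F_nv) f_rv = 1.3·780 − (2·780/469)·134.2 = 567.7 MPa, capped at F_nt → F'_nt = 567.7 MPa.
R_n = F'_nt · A_b · n = 567.7 × 380.1 × 3 / 1000 = 647.5 kN.
Allowable strength R_n/Ω = 647.5 / 2 = 324 kN.

324 kN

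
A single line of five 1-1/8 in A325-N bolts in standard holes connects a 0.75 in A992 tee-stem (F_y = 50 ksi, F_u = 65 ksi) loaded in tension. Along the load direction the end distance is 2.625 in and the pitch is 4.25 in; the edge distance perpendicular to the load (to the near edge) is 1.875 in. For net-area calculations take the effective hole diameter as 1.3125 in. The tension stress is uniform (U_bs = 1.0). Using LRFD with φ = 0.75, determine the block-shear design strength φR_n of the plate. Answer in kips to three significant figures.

Shear plane L_v = 2.625 + 4·4.25 = 19.62 in; A_gv = 19.62 × 0.75 = 14.72 in².
A_nv = (19.62 − 4.5·1.3125) × 0.75 = 10.29 in².
A_nt = (1.875 − 0.5·1.3125) × 0.75 = 0.9141 in².
0.6 F_u A_nv = 401.3 kips; 0.6 F_y A_gv = 441.6 kips → shear rupture governs the shear term.
R_n = 401.3 + 1.0 × 65 × 0.9141 = 460.7 kips.
Design strength φR_n = 0.75 × 460.7 = 346 kips.

346 kips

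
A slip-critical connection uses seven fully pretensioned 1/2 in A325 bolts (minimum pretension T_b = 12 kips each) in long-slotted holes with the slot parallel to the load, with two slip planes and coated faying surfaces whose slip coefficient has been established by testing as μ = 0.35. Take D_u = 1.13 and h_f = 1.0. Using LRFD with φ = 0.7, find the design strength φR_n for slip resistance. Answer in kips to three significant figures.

46.5 kips

R_n = μ · D_u · h_f · T_b · n_s · n_b = 0.35 × 1.13 × 1.0 × 12 × 2 × 7 = 66.44 kips.
Design strength φR_n = 0.7 × 66.44 = 46.5 kips.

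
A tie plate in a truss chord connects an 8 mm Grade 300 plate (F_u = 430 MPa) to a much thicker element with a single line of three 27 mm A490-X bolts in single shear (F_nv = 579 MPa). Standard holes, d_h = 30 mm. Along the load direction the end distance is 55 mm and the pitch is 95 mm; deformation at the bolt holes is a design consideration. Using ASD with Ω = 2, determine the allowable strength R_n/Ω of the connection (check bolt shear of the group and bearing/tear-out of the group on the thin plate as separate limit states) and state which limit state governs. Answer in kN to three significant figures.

Bolt shear: A_b = π·27²/4 = 572.6 mm²; R_n = 579 × 572.6 × 3 × 1 / 1000 = 994.5 kN → 994.5 / 2 = 497 kN.
Bearing (1.2 l_c t F_u ≤ 2.4 d t F_u): upper limit = 2.4·27·8·430 / 1000 = 222.9 kN.
  Edge l_c = 55 − 30/2 = 40 → r_n = 165.1 kN; interior l_c = 95 − 30 = 65 → r_n = 222.9 kN.
  R_n,bearing = 1·165.1 + 2·222.9 = 610.9 kN → 610.9 / 2 = 305 kN.
Bearing governs: 305 kN.

305 kN (bearing governs)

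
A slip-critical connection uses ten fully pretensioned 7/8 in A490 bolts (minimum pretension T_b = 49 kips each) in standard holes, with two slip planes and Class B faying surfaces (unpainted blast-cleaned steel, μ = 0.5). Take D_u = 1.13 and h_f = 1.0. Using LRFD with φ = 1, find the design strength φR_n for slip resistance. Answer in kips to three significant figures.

554 kips

R_n = μ · D_u · h_f · T_b · n_s · n_b = 0.5 × 1.13 × 1.0 × 49 × 2 × 10 = 553.7 kips.
Design strength φR_n = 1 × 553.7 = 554 kips.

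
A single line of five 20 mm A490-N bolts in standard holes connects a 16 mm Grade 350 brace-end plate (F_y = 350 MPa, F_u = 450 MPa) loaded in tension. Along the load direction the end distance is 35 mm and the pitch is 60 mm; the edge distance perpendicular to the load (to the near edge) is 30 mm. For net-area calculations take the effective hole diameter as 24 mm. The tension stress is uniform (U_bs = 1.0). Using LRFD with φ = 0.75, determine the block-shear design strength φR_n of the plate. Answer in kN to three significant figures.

638 kN

Shear plane L_v = 35 + 4·60 = 275 mm; A_gv = 275 × 16 = 4400 mm².
A_nv = (275 − 4.5·24) × 16 = 2672 mm².
A_nt = (30 − 0.5·24) × 16 = 288 mm².
0.6 F_u A_nv = 721.4 kN; 0.6 F_y A_gv = 924 kN → shear rupture governs the shear term.
R_n = 721.4 + 1.0 × 450 × 288 / 1000 = 851 kN.
Design strength φR_n = 0.75 × 851 = 638 kN.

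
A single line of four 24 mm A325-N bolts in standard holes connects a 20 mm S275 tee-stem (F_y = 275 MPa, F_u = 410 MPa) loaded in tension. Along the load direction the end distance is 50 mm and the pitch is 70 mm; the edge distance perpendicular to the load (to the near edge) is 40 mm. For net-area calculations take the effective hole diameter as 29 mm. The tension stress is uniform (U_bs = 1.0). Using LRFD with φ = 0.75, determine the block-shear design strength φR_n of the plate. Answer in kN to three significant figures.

742 kN

Shear plane L_v = 50 + 3·70 = 260 mm; A_gv = 260 × 20 = 5200 mm².
A_nv = (260 − 3.5·29) × 20 = 3170 mm².
A_nt = (40 − 0.5·29) × 20 = 510 mm².
0.6 F_u A_nv = 779.8 kN; 0.6 F_y A_gv = 858 kN → shear rupture governs the shear term.
R_n = 779.8 + 1.0 × 410 × 510 / 1000 = 988.9 kN.
Design strength φR_n = 0.75 × 988.9 = 742 kN.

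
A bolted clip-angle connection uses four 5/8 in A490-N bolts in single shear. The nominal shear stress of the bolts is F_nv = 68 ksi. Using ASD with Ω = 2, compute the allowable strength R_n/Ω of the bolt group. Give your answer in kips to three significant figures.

41.7 kips

A_b = π × 0.625² / 4 = 0.3068 in².
R_n = F_nv · A_b · n · n_s = 68 × 0.3068 × 4 × 1 = 83.45 kips.
Allowable strength R_n/Ω = 83.45 / 2 = 41.7 kips.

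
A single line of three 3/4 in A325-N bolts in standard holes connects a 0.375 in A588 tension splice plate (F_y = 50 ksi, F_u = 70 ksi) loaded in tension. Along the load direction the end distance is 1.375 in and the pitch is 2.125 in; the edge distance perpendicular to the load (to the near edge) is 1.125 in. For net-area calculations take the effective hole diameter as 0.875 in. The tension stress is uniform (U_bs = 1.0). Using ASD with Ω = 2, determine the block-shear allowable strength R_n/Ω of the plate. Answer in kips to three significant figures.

Shear plane L_v = 1.375 + 2·2.125 = 5.625 in; A_gv = 5.625 × 0.375 = 2.109 in².
A_nv = (5.625 − 2.5·0.875) × 0.375 = 1.289 in².
A_nt = (1.125 − 0.5·0.875) × 0.375 = 0.2578 in².
0.6 F_u A_nv = 54.14 kips; 0.6 F_y A_gv = 63.28 kips → shear rupture governs the shear term.
R_n = 54.14 + 1.0 × 70 × 0.2578 = 72.19 kips.
Allowable strength R_n/Ω = 72.19 / 2 = 36.1 kips.

36.1 kips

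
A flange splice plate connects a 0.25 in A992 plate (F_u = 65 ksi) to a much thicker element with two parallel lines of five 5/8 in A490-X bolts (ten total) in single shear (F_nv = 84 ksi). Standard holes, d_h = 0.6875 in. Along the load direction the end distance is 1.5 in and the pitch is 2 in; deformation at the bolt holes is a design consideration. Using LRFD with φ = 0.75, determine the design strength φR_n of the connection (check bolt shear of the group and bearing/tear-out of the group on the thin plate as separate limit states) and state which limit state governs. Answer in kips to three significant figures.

Bolt shear: A_b = π·0.625²/4 = 0.3068 in²; R_n = 84 × 0.3068 × 10 × 1 = 257.7 kips → 0.75 × 257.7 = 193 kips.
Bearing (1.2 l_c t F_u ≤ 2.4 d t F_u): upper limit = 2.4·0.625·0.25·65 = 24.38 kips.
  Edge l_c = 1.5 − 0.6875/2 = 1.156 → r_n = 22.55 kips; interior l_c = 2 − 0.6875 = 1.312 → r_n = 24.38 kips.
  R_n,bearing = 2·22.55 + 8·24.38 = 240.1 kips → 0.75 × 240.1 = 180 kips.
Bearing governs: 180 kips.

180 kips (bearing governs)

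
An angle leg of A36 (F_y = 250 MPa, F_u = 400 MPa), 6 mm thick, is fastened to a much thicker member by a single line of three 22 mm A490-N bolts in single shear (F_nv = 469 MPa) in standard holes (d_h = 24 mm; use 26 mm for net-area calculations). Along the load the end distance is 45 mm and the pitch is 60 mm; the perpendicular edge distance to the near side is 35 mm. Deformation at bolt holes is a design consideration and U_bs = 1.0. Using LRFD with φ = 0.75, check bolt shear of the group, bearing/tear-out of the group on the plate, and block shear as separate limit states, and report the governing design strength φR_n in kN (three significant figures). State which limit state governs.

148 kN (block shear governs)

Bolt shear: A_b = π·22²/4 = 380.1 mm²; R_n = 469 × 380.1 × 3 × 1 / 1000 = 534.8 kN → 0.75 × 534.8 = 401 kN.
Bearing: edge l_c = 33, r_n = 95.04 kN; interior l_c = 36, r_n = 103.7 kN; R_n = 95.04 + 2·103.7 = 302.4 kN → 227 kN.
Block shear: A_gv = 990, A_nv = 600, A_nt = 132 mm²; R_n = min(0.6F_uA_nv, 0.6F_yA_gv) + U_bs·F_u·A_nt = 196.8 kN → 148 kN.
Block shear governs: 148 kN.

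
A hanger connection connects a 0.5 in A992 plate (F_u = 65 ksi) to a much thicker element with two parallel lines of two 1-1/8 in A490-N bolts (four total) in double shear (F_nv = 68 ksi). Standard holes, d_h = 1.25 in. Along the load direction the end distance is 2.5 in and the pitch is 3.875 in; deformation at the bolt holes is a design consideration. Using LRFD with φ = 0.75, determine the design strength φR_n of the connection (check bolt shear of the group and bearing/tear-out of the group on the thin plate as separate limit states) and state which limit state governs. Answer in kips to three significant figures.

Bolt shear: A_b = π·1.125²/4 = 0.994 in²; R_n = 68 × 0.994 × 4 × 2 = 540.7 kips → 0.75 × 540.7 = 406 kips.
Bearing (1.2 l_c t F_u ≤ 2.4 d t F_u): upper limit = 2.4·1.125·0.5·65 = 87.75 kips.
  Edge l_c = 2.5 − 1.25/2 = 1.875 → r_n = 73.12 kips; interior l_c = 3.875 − 1.25 = 2.625 → r_n = 87.75 kips.
  R_n,bearing = 2·73.12 + 2·87.75 = 321.8 kips → 0.75 × 321.8 = 241 kips.
Bearing governs: 241 kips.

241 kips (bearing governs)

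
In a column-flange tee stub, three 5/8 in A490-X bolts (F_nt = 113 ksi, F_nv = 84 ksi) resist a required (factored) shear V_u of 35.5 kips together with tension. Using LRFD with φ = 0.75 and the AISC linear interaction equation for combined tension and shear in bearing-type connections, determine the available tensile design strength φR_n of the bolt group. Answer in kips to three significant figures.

53.6 kips

A_b = π·0.625²/4 = 0.3068 in²; f_rv = 35.5 / (3 × 0.3068) = 38.57 ksi.
F'_nt = 1.3 F_nt − (F_nt / φF_nv) f_rv = 1.3·113 − (113/(0.75·84))·38.57 = 77.72 ksi, capped at F_nt → F'_nt = 77.72 ksi.
R_n = F'_nt · A_b · n = 77.72 × 0.3068 × 3 = 71.53 kips.
Design strength φR_n = 0.75 × 71.53 = 53.6 kips.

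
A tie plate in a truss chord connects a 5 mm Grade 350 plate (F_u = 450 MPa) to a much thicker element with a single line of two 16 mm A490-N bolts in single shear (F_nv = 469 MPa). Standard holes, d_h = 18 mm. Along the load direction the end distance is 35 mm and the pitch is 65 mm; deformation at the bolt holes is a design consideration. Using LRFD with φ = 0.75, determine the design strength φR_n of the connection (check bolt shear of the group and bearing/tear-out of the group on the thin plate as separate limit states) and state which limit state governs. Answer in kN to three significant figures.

Bolt shear: A_b = π·16²/4 = 201.1 mm²; R_n = 469 × 201.1 × 2 × 1 / 1000 = 188.6 kN → 0.75 × 188.6 = 141 kN.
Bearing (1.2 l_c t F_u ≤ 2.4 d t F_u): upper limit = 2.4·16·5·450 / 1000 = 86.4 kN.
  Edge l_c = 35 − 18/2 = 26 → r_n = 70.2 kN; interior l_c = 65 − 18 = 47 → r_n = 86.4 kN.
  R_n,bearing = 1·70.2 + 1·86.4 = 156.6 kN → 0.75 × 156.6 = 117 kN.
Bearing governs: 117 kN.

117 kN (bearing governs)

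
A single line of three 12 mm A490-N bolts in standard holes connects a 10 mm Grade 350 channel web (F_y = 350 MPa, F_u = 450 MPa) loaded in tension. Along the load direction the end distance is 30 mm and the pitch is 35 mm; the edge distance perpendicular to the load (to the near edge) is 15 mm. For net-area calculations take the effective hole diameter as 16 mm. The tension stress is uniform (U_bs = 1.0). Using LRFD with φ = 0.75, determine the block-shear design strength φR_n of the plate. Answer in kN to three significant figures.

Shear plane L_v = 30 + 2·35 = 100 mm; A_gv = 100 × 10 = 1000 mm².
A_nv = (100 − 2.5·16) × 10 = 600 mm².
A_nt = (15 − 0.5·16) × 10 = 70 mm².
0.6 F_u A_nv = 162 kN; 0.6 F_y A_gv = 210 kN → shear rupture governs the shear term.
R_n = 162 + 1.0 × 450 × 70 / 1000 = 193.5 kN.
Design strength φR_n = 0.75 × 193.5 = 145 kN.

145 kN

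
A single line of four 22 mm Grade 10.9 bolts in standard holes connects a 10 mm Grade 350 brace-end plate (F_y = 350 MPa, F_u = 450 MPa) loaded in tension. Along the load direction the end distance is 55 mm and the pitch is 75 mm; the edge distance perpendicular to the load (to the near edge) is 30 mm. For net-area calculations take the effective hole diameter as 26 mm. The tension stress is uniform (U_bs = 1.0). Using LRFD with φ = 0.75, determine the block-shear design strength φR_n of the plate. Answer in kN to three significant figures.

440 kN

Shear plane L_v = 55 + 3·75 = 280 mm; A_gv = 280 × 10 = 2800 mm².
A_nv = (280 − 3.5·26) × 10 = 1890 mm².
A_nt = (30 − 0.5·26) × 10 = 170 mm².
0.6 F_u A_nv = 510.3 kN; 0.6 F_y A_gv = 588 kN → shear rupture governs the shear term.
R_n = 510.3 + 1.0 × 450 × 170 / 1000 = 586.8 kN.
Design strength φR_n = 0.75 × 586.8 = 440 kN.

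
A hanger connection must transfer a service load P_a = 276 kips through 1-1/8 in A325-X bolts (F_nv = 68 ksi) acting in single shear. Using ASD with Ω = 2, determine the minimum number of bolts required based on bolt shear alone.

A_b = π·1.125²/4 = 0.994 in².
Per-bolt allowable strength R_n/Ω = 68 × 0.994 × 1 / 2 = 33.8 kips.
n ≥ 276 / 33.8 = 8.166 → use 9 bolts.

9 bolts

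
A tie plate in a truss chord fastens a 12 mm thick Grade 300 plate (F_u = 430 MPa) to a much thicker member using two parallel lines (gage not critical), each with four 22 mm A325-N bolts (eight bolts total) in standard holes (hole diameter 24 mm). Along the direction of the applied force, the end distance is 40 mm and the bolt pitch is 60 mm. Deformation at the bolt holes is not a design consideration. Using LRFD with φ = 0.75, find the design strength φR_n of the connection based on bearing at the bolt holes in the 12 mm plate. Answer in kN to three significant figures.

Per bolt r_n = 1.5 l_c t F_u ≤ 3.0 d t F_u; upper limit = 3.0 × 22 × 12 × 430 / 1000 = 340.6 kN.
Edge bolt: l_c = 40 − 24/2 = 28 mm → 1.5 × 28 × 12 × 430 / 1000 = 216.7 → r_n = 216.7 kN.
Interior bolts: l_c = 60 − 24 = 36 mm → 1.5 × 36 × 12 × 430 / 1000 = 278.6 → r_n = 278.6 kN.
R_n = 2 × 216.7 + 6 × 278.6 = 2105 kN.
Design strength φR_n = 0.75 × 2105 = 1580 kN.

1580 kN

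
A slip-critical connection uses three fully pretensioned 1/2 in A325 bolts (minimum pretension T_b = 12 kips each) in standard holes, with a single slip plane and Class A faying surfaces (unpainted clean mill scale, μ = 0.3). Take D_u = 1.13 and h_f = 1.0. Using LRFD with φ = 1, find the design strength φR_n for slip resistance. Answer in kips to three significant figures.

R_n = μ · D_u · h_f · T_b · n_s · n_b = 0.3 × 1.13 × 1.0 × 12 × 1 × 3 = 12.2 kips.
Design strength φR_n = 1 × 12.2 = 12.2 kips.

12.2 kips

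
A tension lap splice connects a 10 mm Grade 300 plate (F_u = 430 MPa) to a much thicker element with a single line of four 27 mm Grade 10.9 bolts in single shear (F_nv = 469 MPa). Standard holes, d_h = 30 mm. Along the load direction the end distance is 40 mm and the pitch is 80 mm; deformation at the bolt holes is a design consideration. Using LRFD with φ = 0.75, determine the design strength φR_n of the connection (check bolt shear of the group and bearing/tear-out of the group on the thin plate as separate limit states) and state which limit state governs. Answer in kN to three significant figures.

677 kN (bearing governs)

Bolt shear: A_b = π·27²/4 = 572.6 mm²; R_n = 469 × 572.6 × 4 × 1 / 1000 = 1074 kN → 0.75 × 1074 = 806 kN.
Bearing (1.2 l_c t F_u ≤ 2.4 d t F_u): upper limit = 2.4·27·10·430 / 1000 = 278.6 kN.
  Edge l_c = 40 − 30/2 = 25 → r_n = 129 kN; interior l_c = 80 − 30 = 50 → r_n = 258 kN.
  R_n,bearing = 1·129 + 3·258 = 903 kN → 0.75 × 903 = 677 kN.
Bearing governs: 677 kN.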